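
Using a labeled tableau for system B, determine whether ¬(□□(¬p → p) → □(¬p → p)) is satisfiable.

1. ¬(□□(¬p → p) → □(¬p → p)), w0
2. □□(¬p → p), w0
3. ¬□(¬p → p), w0
4. □(¬p → p), w0
5. ¬p → p, w0
6. p, w0
7. ¬(¬p → p), w1
8. ¬p, w1
9. □(¬p → p), w1
10. ¬p → p, w1
11. p, w1
Accessibility: w0Rw0, w0Rw1, w1Rw0, w1Rw1
Branch closes: p and ¬p both at w1.
All branches of the tableau close; one closing branch shown above.

No, unsatisfiable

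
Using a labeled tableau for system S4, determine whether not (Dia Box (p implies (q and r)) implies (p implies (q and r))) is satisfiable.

Satisfiable (open branch found)

1. not (Dia Box (p implies (q and r)) implies (p implies (q and r))), u
2. Dia Box (p implies (q and r)), u
3. not (p implies (q and r)), u
4. p, u
5. not (q and r), u
6. not r, u
7. Box (p implies (q and r)), v
8. p implies (q and r), v
9. q and r, v
10. q, v
11. r, v
Accessibility: uRu, uRv, vRv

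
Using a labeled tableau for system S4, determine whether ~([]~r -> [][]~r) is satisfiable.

1. ~([]~r -> [][]~r), w0
2. []~r, w0
3. ~[][]~r, w0
4. ~r, w0
5. ~[]~r, w1
6. ~r, w1
7. r, w2
8. ~r, w2
Accessibility: w0Rw0, w0Rw1, w0Rw2, w1Rw1, w1Rw2, w2Rw2
Branch closes: r and ~r both at w2.
Every branch closes; the branch above is one of them.

No, unsatisfiable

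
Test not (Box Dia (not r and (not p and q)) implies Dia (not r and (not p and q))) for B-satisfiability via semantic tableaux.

1. not (Box Dia (not r and (not p and q)) implies Dia (not r and (not p and q))), u
2. Box Dia (not r and (not p and q)), u   [neg-implies-rule on 1]
3. not Dia (not r and (not p and q)), u   [neg-implies-rule on 1]
4. Dia (not r and (not p and q)), u   [Box-rule on 2 via uRu]
5. not (not r and (not p and q)), u   [neg-Dia-rule on 3 via uRu]
6. not (not p and q), u   [neg-and-rule on 5 (branches; this branch)]
7. not q, u   [neg-and-rule on 6 (branches; this branch)]
8. not r and (not p and q), v   [Dia-rule on 4: fresh world v, uRv]
9. not r, v   [and-rule on 8]
10. not p and q, v   [and-rule on 8]
11. not p, v   [and-rule on 10]
12. q, v   [and-rule on 10]
13. Dia (not r and (not p and q)), v   [Box-rule on 2 via uRv]
14. not (not r and (not p and q)), v   [neg-Dia-rule on 3 via uRv]
15. not (not p and q), v   [neg-and-rule on 14 (branches; this branch)]
16. not q, v   [neg-and-rule on 15 (branches; this branch)]
Accessibility: uRu, uRv, vRu, vRv
Branch closes: q and not q both at v.
(One branch shown.) All branches close.

Unsatisfiable (every branch closes)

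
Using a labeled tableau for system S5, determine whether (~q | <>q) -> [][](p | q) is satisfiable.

Yes, satisfiable

1. (~q | <>q) -> [][](p | q), w0
2. [][](p | q), w0   [->-rule on 1 (branches; this branch)]
3. [](p | q), w0   [[]-rule on 2 via w0Rw0]
4. p | q, w0   [[]-rule on 3 via w0Rw0]
5. q, w0   [|-rule on 4 (branches; this branch)]
Accessibility: w0Rw0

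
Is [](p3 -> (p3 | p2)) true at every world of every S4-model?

Valid in S4

Tableau for the negation ~[](p3 -> (p3 | p2)):
1. ~[](p3 -> (p3 | p2)), w0
2. ~(p3 -> (p3 | p2)), w1
3. p3, w1
4. ~(p3 | p2), w1
5. ~p3, w1
6. ~p2, w1
Accessibility: w0Rw0, w0Rw1, w1Rw1
Branch closes: p3 and ~p3 both at w1.
All branches of the negation close; one closing branch shown above.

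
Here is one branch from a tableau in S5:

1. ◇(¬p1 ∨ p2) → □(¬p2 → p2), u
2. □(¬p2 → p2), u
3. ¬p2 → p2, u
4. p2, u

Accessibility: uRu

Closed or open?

There is no literal clash: for every atom and world, at most one sign appears.

No, open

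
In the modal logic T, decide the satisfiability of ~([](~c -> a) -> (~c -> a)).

Unsatisfiable (every branch closes)

1. ~([](~c -> a) -> (~c -> a)), 0
2. [](~c -> a), 0
3. ~(~c -> a), 0
4. ~c, 0
5. ~a, 0
6. ~c -> a, 0
7. a, 0
Accessibility: 0R0
Branch closes: a and ~a both at 0.
(One branch shown.) All branches close.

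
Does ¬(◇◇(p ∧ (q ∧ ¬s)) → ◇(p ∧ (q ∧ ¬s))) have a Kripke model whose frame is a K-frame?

Yes, satisfiable

1. ¬(◇◇(p ∧ (q ∧ ¬s)) → ◇(p ∧ (q ∧ ¬s))), w0
2. ◇◇(p ∧ (q ∧ ¬s)), w0
3. ¬◇(p ∧ (q ∧ ¬s)), w0
4. ◇(p ∧ (q ∧ ¬s)), w1
5. ¬(p ∧ (q ∧ ¬s)), w1
6. ¬(q ∧ ¬s), w1
7. s, w1
8. p ∧ (q ∧ ¬s), w2
9. p, w2
10. q ∧ ¬s, w2
11. q, w2
12. ¬s, w2
Accessibility: w0Rw1, w1Rw2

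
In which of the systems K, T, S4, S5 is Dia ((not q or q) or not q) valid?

T, S4, S5

K-tableau for the negation not Dia ((not q or q) or not q):
1. not Dia ((not q or q) or not q), 0
Complete open branch: countermodel on a K-frame, so not valid in K.
T-tableau for the negation not Dia ((not q or q) or not q):
1. not Dia ((not q or q) or not q), 0
2. not ((not q or q) or not q), 0   [neg-Dia-rule on 1 via 0R0]
3. not (not q or q), 0   [neg-or-rule on 2]
4. q, 0   [neg-or-rule on 2]
5. not q, 0   [neg-or-rule on 3]
Accessibility: 0R0
Branch closes: q and not q both at 0.
Every branch closes (one shown): valid in T, hence also in S4, S5 (every theorem of T is a theorem of S4 and S5).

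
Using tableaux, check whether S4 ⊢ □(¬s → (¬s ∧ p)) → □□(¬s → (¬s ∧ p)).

Tableau for the negation ¬(□(¬s → (¬s ∧ p)) → □□(¬s → (¬s ∧ p))):
1. ¬(□(¬s → (¬s ∧ p)) → □□(¬s → (¬s ∧ p))), u
2. □(¬s → (¬s ∧ p)), u
3. ¬□□(¬s → (¬s ∧ p)), u
4. ¬s → (¬s ∧ p), u
5. ¬s ∧ p, u
6. ¬s, u
7. p, u
8. ¬□(¬s → (¬s ∧ p)), v
9. ¬s → (¬s ∧ p), v
10. ¬s ∧ p, v
11. ¬s, v
12. p, v
13. ¬(¬s → (¬s ∧ p)), w
14. ¬s, w
15. ¬(¬s ∧ p), w
16. ¬s → (¬s ∧ p), w
17. ¬p, w
18. ¬s ∧ p, w
19. p, w
Accessibility: uRu, uRv, uRw, vRv, vRw, wRw
Branch closes: p and ¬p both at w.
All branches of the negation close; one closing branch shown above.

Yes, valid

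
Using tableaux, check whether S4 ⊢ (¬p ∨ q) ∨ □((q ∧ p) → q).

Tableau for the negation ¬((¬p ∨ q) ∨ □((q ∧ p) → q)):
1. ¬((¬p ∨ q) ∨ □((q ∧ p) → q)), 0
2. ¬(¬p ∨ q), 0
3. ¬□((q ∧ p) → q), 0
4. p, 0
5. ¬q, 0
6. ¬((q ∧ p) → q), 1
7. q ∧ p, 1
8. ¬q, 1
9. q, 1
10. p, 1
Accessibility: 0R0, 0R1, 1R1
Branch closes: q and ¬q both at 1.
All branches of the negation close; one closing branch shown above.

Valid in S4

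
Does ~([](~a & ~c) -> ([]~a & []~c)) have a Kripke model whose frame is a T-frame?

1. ~([](~a & ~c) -> ([]~a & []~c)), 0
2. [](~a & ~c), 0
3. ~([]~a & []~c), 0
4. ~a & ~c, 0
5. ~a, 0
6. ~c, 0
7. ~[]~c, 0
8. c, 1
9. ~a & ~c, 1
10. ~a, 1
11. ~c, 1
Accessibility: 0R0, 0R1, 1R1
Branch closes: c and ~c both at 1.
(One branch shown.) All branches close.

No, unsatisfiable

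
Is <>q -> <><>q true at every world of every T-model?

Yes, valid

Tableau for the negation ~(<>q -> <><>q):
1. ~(<>q -> <><>q), w0
2. <>q, w0
3. ~<><>q, w0
4. ~<>q, w0
5. ~q, w0
6. q, w1
7. ~<>q, w1
8. ~q, w1
Accessibility: w0Rw0, w0Rw1, w1Rw1
Branch closes: q and ~q both at w1.
All branches of the negation close; one closing branch shown above.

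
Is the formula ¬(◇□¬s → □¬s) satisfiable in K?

Satisfiable (open branch found)

1. ¬(◇□¬s → □¬s), u
2. ◇□¬s, u
3. ¬□¬s, u
4. □¬s, v
5. s, w
Accessibility: uRv, uRw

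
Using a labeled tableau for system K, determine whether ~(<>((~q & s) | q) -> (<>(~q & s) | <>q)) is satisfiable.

1. ~(<>((~q & s) | q) -> (<>(~q & s) | <>q)), w0
2. <>((~q & s) | q), w0   [~->-rule on 1]
3. ~(<>(~q & s) | <>q), w0   [~->-rule on 1]
4. ~<>(~q & s), w0   [~|-rule on 3]
5. ~<>q, w0   [~|-rule on 3]
6. (~q & s) | q, w1   [<>-rule on 2: fresh world w1, w0Rw1]
7. ~(~q & s), w1   [~<>-rule on 4 via w0Rw1]
8. ~q, w1   [~<>-rule on 5 via w0Rw1]
9. ~q & s, w1   [|-rule on 6 (branches; this branch)]
10. s, w1   [&-rule on 9]
11. ~s, w1   [~&-rule on 7 (branches; this branch)]
Accessibility: w0Rw1
Branch closes: s and ~s both at w1.
Every branch closes; the branch above is one of them.

No, unsatisfiable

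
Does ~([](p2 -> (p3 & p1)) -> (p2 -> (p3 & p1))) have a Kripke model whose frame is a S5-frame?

Unsatisfiable

1. ~([](p2 -> (p3 & p1)) -> (p2 -> (p3 & p1))), w0
2. [](p2 -> (p3 & p1)), w0
3. ~(p2 -> (p3 & p1)), w0
4. p2, w0
5. ~(p3 & p1), w0
6. p2 -> (p3 & p1), w0
7. ~p1, w0
8. p3 & p1, w0
9. p3, w0
10. p1, w0
Accessibility: w0Rw0
Branch closes: p1 and ~p1 both at w0.
(One branch shown.) All branches close.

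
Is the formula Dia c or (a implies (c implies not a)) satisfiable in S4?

Yes, satisfiable

1. Dia c or (a implies (c implies not a)), 0
2. a implies (c implies not a), 0   [or-rule on 1 (branches; this branch)]
3. c implies not a, 0   [implies-rule on 2 (branches; this branch)]
4. not a, 0   [implies-rule on 3 (branches; this branch)]
Accessibility: 0R0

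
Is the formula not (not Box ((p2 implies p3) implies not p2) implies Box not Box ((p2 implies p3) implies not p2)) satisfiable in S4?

1. not (not Box ((p2 implies p3) implies not p2) implies Box not Box ((p2 implies p3) implies not p2)), w0
2. not Box ((p2 implies p3) implies not p2), w0   [neg-implies-rule on 1]
3. not Box not Box ((p2 implies p3) implies not p2), w0   [neg-implies-rule on 1]
4. not ((p2 implies p3) implies not p2), w1   [neg-Box-rule on 2: fresh world w1, w0Rw1]
5. p2 implies p3, w1   [neg-implies-rule on 4]
6. p2, w1   [neg-implies-rule on 4]
7. p3, w1   [implies-rule on 5 (branches; this branch)]
8. Box ((p2 implies p3) implies not p2), w2   [neg-Box-rule on 3: fresh world w2, w0Rw2]
9. (p2 implies p3) implies not p2, w2   [Box-rule on 8 via w2Rw2]
10. not p2, w2   [implies-rule on 9 (branches; this branch)]
Accessibility: w0Rw0, w0Rw1, w0Rw2, w1Rw1, w2Rw2

Satisfiable (open branch found)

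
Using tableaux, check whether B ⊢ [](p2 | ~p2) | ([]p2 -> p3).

Tableau for the negation ~([](p2 | ~p2) | ([]p2 -> p3)):
1. ~([](p2 | ~p2) | ([]p2 -> p3)), u
2. ~[](p2 | ~p2), u
3. ~([]p2 -> p3), u
4. []p2, u
5. ~p3, u
6. p2, u
7. ~(p2 | ~p2), v
8. ~p2, v
9. p2, v
Accessibility: uRu, uRv, vRu, vRv
Branch closes: p2 and ~p2 both at v.
All branches of the negation close; one closing branch shown above.

Valid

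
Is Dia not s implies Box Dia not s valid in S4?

Not valid

Tableau for the negation not (Dia not s implies Box Dia not s):
1. not (Dia not s implies Box Dia not s), 0
2. Dia not s, 0   [neg-implies-rule on 1]
3. not Box Dia not s, 0   [neg-implies-rule on 1]
4. not s, 1   [Dia-rule on 2: fresh world 1, 0R1]
5. not Dia not s, 2   [neg-Box-rule on 3: fresh world 2, 0R2]
6. s, 2   [neg-Dia-rule on 5 via 2R2]
Accessibility: 0R0, 0R1, 0R2, 1R1, 2R2
The negation has an open branch (countermodel exists).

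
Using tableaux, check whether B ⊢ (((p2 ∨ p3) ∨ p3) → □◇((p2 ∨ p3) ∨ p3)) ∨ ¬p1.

Tableau for the negation ¬((((p2 ∨ p3) ∨ p3) → □◇((p2 ∨ p3) ∨ p3)) ∨ ¬p1):
1. ¬((((p2 ∨ p3) ∨ p3) → □◇((p2 ∨ p3) ∨ p3)) ∨ ¬p1), 0
2. ¬(((p2 ∨ p3) ∨ p3) → □◇((p2 ∨ p3) ∨ p3)), 0
3. p1, 0
4. (p2 ∨ p3) ∨ p3, 0
5. ¬□◇((p2 ∨ p3) ∨ p3), 0
6. p2 ∨ p3, 0
7. p2, 0
8. ¬◇((p2 ∨ p3) ∨ p3), 1
9. ¬((p2 ∨ p3) ∨ p3), 0
10. ¬(p2 ∨ p3), 0
11. ¬p3, 0
12. ¬p2, 0
Accessibility: 0R0, 0R1, 1R0, 1R1
Branch closes: p2 and ¬p2 both at 0.
All branches of the negation close; one closing branch shown above.

Valid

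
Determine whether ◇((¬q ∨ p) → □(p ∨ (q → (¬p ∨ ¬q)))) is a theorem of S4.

Valid in S4

Tableau for the negation ¬◇((¬q ∨ p) → □(p ∨ (q → (¬p ∨ ¬q)))):
1. ¬◇((¬q ∨ p) → □(p ∨ (q → (¬p ∨ ¬q)))), 0
2. ¬((¬q ∨ p) → □(p ∨ (q → (¬p ∨ ¬q)))), 0   [¬◇-rule on 1 via 0R0]
3. ¬q ∨ p, 0   [¬→-rule on 2]
4. ¬□(p ∨ (q → (¬p ∨ ¬q))), 0   [¬→-rule on 2]
5. p, 0   [∨-rule on 3 (branches; this branch)]
6. ¬(p ∨ (q → (¬p ∨ ¬q))), 1   [¬□-rule on 4: fresh world 1, 0R1]
7. ¬p, 1   [¬∨-rule on 6]
8. ¬(q → (¬p ∨ ¬q)), 1   [¬∨-rule on 6]
9. q, 1   [¬→-rule on 8]
10. ¬(¬p ∨ ¬q), 1   [¬→-rule on 8]
11. p, 1   [¬∨-rule on 10]
Accessibility: 0R0, 0R1, 1R1
Branch closes: p and ¬p both at 1.
Every branch of the negation's tableau closes; the branch above is one of them.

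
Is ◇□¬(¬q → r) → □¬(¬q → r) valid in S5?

Valid

Tableau for the negation ¬(◇□¬(¬q → r) → □¬(¬q → r)):
1. ¬(◇□¬(¬q → r) → □¬(¬q → r)), u
2. ◇□¬(¬q → r), u
3. ¬□¬(¬q → r), u
4. □¬(¬q → r), v
5. ¬(¬q → r), u
6. ¬q, u
7. ¬r, u
8. ¬(¬q → r), v
9. ¬q, v
10. ¬r, v
11. ¬q → r, w
12. ¬(¬q → r), w
13. ¬q, w
14. ¬r, w
15. r, w
Accessibility: uRu, uRv, uRw, vRu, vRv, vRw, wRu, wRv, wRw
Branch closes: r and ¬r both at w.
All branches of the negation close; one closing branch shown above.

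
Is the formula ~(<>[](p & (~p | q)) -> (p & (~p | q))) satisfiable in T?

1. ~(<>[](p & (~p | q)) -> (p & (~p | q))), 0
2. <>[](p & (~p | q)), 0   [~->-rule on 1]
3. ~(p & (~p | q)), 0   [~->-rule on 1]
4. ~(~p | q), 0   [~&-rule on 3 (branches; this branch)]
5. p, 0   [~|-rule on 4]
6. ~q, 0   [~|-rule on 4]
7. [](p & (~p | q)), 1   [<>-rule on 2: fresh world 1, 0R1]
8. p & (~p | q), 1   [[]-rule on 7 via 1R1]
9. p, 1   [&-rule on 8]
10. ~p | q, 1   [&-rule on 8]
11. q, 1   [|-rule on 10 (branches; this branch)]
Accessibility: 0R0, 0R1, 1R1

Yes, satisfiable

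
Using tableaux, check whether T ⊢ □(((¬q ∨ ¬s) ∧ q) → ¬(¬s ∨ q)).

Not valid

Tableau for the negation ¬□(((¬q ∨ ¬s) ∧ q) → ¬(¬s ∨ q)):
1. ¬□(((¬q ∨ ¬s) ∧ q) → ¬(¬s ∨ q)), u
2. ¬(((¬q ∨ ¬s) ∧ q) → ¬(¬s ∨ q)), v
3. (¬q ∨ ¬s) ∧ q, v
4. ¬s ∨ q, v
5. ¬q ∨ ¬s, v
6. q, v
7. ¬s, v
Accessibility: uRu, uRv, vRv
The negation has an open branch (countermodel exists).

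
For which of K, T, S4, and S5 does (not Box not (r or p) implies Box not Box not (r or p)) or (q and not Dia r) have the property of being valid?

S5

S5-tableau for the negation not ((not Box not (r or p) implies Box not Box not (r or p)) or (q and not Dia r)):
1. not ((not Box not (r or p) implies Box not Box not (r or p)) or (q and not Dia r)), 0
2. not (not Box not (r or p) implies Box not Box not (r or p)), 0
3. not (q and not Dia r), 0
4. not Box not (r or p), 0
5. not Box not Box not (r or p), 0
6. Dia r, 0
7. r or p, 1
8. p, 1
9. Box not (r or p), 2
10. not (r or p), 0
11. not r, 0
12. not p, 0
13. not (r or p), 1
14. not r, 1
15. not p, 1
Accessibility: 0R0, 0R1, 0R2, 1R0, 1R1, 1R2, 2R0, 2R1, 2R2
Branch closes: p and not p both at 1.
Every branch closes (one shown): valid in S5.
S4-tableau for the negation not ((not Box not (r or p) implies Box not Box not (r or p)) or (q and not Dia r)):
1. not ((not Box not (r or p) implies Box not Box not (r or p)) or (q and not Dia r)), 0
2. not (not Box not (r or p) implies Box not Box not (r or p)), 0
3. not (q and not Dia r), 0
4. not Box not (r or p), 0
5. not Box not Box not (r or p), 0
6. Dia r, 0
7. r or p, 1
8. p, 1
9. Box not (r or p), 2
10. not (r or p), 2
11. not r, 2
12. not p, 2
13. r, 3
Accessibility: 0R0, 0R1, 0R2, 0R3, 1R1, 2R2, 3R3
Complete open branch: countermodel on an S4-frame, so not valid in S4, nor in K, T (the same frame is also a K-frame and a T-frame).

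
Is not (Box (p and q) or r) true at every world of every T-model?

Tableau for the negation Box (p and q) or r:
1. Box (p and q) or r, u
2. r, u
Accessibility: uRu
The negation has an open branch (countermodel exists).

Not valid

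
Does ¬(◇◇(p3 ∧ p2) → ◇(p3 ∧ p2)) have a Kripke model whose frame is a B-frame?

1. ¬(◇◇(p3 ∧ p2) → ◇(p3 ∧ p2)), u
2. ◇◇(p3 ∧ p2), u   [¬→-rule on 1]
3. ¬◇(p3 ∧ p2), u   [¬→-rule on 1]
4. ¬(p3 ∧ p2), u   [¬◇-rule on 3 via uRu]
5. ¬p2, u   [¬∧-rule on 4 (branches; this branch)]
6. ◇(p3 ∧ p2), v   [◇-rule on 2: fresh world v, uRv]
7. ¬(p3 ∧ p2), v   [¬◇-rule on 3 via uRv]
8. ¬p2, v   [¬∧-rule on 7 (branches; this branch)]
9. p3 ∧ p2, w   [◇-rule on 6: fresh world w, vRw]
10. p3, w   [∧-rule on 9]
11. p2, w   [∧-rule on 9]
Accessibility: uRu, uRv, vRu, vRv, vRw, wRv, wRw

Yes, satisfiable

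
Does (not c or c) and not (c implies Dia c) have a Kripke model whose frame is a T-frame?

Unsatisfiable

1. (not c or c) and not (c implies Dia c), 0
2. not c or c, 0
3. not (c implies Dia c), 0
4. c, 0
5. not Dia c, 0
6. not c, 0
Accessibility: 0R0
Branch closes: c and not c both at 0.
All branches of the tableau close; one closing branch shown above.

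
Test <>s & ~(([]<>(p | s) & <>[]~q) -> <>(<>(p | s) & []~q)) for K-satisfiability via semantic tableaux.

Unsatisfiable (every branch closes)

1. <>s & ~(([]<>(p | s) & <>[]~q) -> <>(<>(p | s) & []~q)), w0
2. <>s, w0
3. ~(([]<>(p | s) & <>[]~q) -> <>(<>(p | s) & []~q)), w0
4. []<>(p | s) & <>[]~q, w0
5. ~<>(<>(p | s) & []~q), w0
6. []<>(p | s), w0
7. <>[]~q, w0
8. s, w1
9. ~(<>(p | s) & []~q), w1
10. <>(p | s), w1
11. ~[]~q, w1
12. []~q, w2
13. ~(<>(p | s) & []~q), w2
14. <>(p | s), w2
15. ~[]~q, w2
16. p | s, w3
17. s, w3
18. q, w4
19. p | s, w5
20. ~q, w5
21. s, w5
22. q, w6
23. ~q, w6
Accessibility: w0Rw1, w0Rw2, w1Rw3, w1Rw4, w2Rw5, w2Rw6
Branch closes: q and ~q both at w6.
(One branch shown.) All branches close.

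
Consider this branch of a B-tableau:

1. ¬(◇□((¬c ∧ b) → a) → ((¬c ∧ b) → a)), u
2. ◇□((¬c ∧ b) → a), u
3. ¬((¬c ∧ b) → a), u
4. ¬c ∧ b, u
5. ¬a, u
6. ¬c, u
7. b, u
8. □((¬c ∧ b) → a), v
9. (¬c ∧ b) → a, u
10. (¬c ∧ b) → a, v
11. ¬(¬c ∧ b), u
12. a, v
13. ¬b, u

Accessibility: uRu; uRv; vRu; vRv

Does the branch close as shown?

Both b and ¬b appear at u.

Closed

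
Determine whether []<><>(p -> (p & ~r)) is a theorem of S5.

Not valid

Tableau for the negation ~[]<><>(p -> (p & ~r)):
1. ~[]<><>(p -> (p & ~r)), 0
2. ~<><>(p -> (p & ~r)), 1
3. ~<>(p -> (p & ~r)), 0
4. ~<>(p -> (p & ~r)), 1
5. ~(p -> (p & ~r)), 0
6. p, 0
7. ~(p & ~r), 0
8. ~(p -> (p & ~r)), 1
9. p, 1
10. ~(p & ~r), 1
11. r, 0
12. r, 1
Accessibility: 0R0, 0R1, 1R0, 1R1
The negation has an open branch (countermodel exists).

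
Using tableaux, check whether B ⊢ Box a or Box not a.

Tableau for the negation not (Box a or Box not a):
1. not (Box a or Box not a), w0
2. not Box a, w0
3. not Box not a, w0
4. not a, w1
5. a, w2
Accessibility: w0Rw0, w0Rw1, w0Rw2, w1Rw0, w1Rw1, w2Rw0, w2Rw2
The negation has an open branch (countermodel exists).

Not valid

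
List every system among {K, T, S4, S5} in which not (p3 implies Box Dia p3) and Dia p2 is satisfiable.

S4-tableau for the formula:
1. not (p3 implies Box Dia p3) and Dia p2, 0
2. not (p3 implies Box Dia p3), 0
3. Dia p2, 0
4. p3, 0
5. not Box Dia p3, 0
6. p2, 1
7. not Dia p3, 2
8. not p3, 2
Accessibility: 0R0, 0R1, 0R2, 1R1, 2R2
Complete open branch: satisfiable in S4, hence also in K, T (this S4-model is also a K-model and a T-model).
S5-tableau for the formula:
1. not (p3 implies Box Dia p3) and Dia p2, 0
2. not (p3 implies Box Dia p3), 0
3. Dia p2, 0
4. p3, 0
5. not Box Dia p3, 0
6. p2, 1
7. not Dia p3, 2
8. not p3, 0
Accessibility: 0R0, 0R1, 0R2, 1R0, 1R1, 1R2, 2R0, 2R1, 2R2
Branch closes: p3 and not p3 both at 0.
Every branch closes (one shown): unsatisfiable in S5.

K, T, S4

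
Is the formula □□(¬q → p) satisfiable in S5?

1. □□(¬q → p), 0
2. □(¬q → p), 0
3. ¬q → p, 0
4. p, 0
Accessibility: 0R0

Yes, satisfiable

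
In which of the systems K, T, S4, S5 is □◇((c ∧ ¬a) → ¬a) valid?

K-tableau for the negation ¬□◇((c ∧ ¬a) → ¬a):
1. ¬□◇((c ∧ ¬a) → ¬a), u
2. ¬◇((c ∧ ¬a) → ¬a), v   [¬□-rule on 1: fresh world v, uRv]
Accessibility: uRv
Complete open branch: countermodel on a K-frame, so not valid in K.
T-tableau for the negation ¬□◇((c ∧ ¬a) → ¬a):
1. ¬□◇((c ∧ ¬a) → ¬a), u
2. ¬◇((c ∧ ¬a) → ¬a), v   [¬□-rule on 1: fresh world v, uRv]
3. ¬((c ∧ ¬a) → ¬a), v   [¬◇-rule on 2 via vRv]
4. c ∧ ¬a, v   [¬→-rule on 3]
5. a, v   [¬→-rule on 3]
6. c, v   [∧-rule on 4]
7. ¬a, v   [∧-rule on 4]
Accessibility: uRu, uRv, vRv
Branch closes: a and ¬a both at v.
Every branch closes (one shown): valid in T, hence also in S4, S5 (every theorem of T is a theorem of S4 and S5).

T, S4, S5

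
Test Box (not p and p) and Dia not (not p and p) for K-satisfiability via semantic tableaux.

1. Box (not p and p) and Dia not (not p and p), u
2. Box (not p and p), u
3. Dia not (not p and p), u
4. not (not p and p), v
5. not p and p, v
6. not p, v
7. p, v
Accessibility: uRv
Branch closes: p and not p both at v.
(One branch shown.) All branches close.

No, unsatisfiable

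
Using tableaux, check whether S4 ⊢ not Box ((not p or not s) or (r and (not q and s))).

Not valid

Tableau for the negation Box ((not p or not s) or (r and (not q and s))):
1. Box ((not p or not s) or (r and (not q and s))), u
2. (not p or not s) or (r and (not q and s)), u   [Box-rule on 1 via uRu]
3. r and (not q and s), u   [or-rule on 2 (branches; this branch)]
4. r, u   [and-rule on 3]
5. not q and s, u   [and-rule on 3]
6. not q, u   [and-rule on 5]
7. s, u   [and-rule on 5]
Accessibility: uRu
The negation has an open branch (countermodel exists).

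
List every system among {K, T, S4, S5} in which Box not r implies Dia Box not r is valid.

T-tableau for the negation not (Box not r implies Dia Box not r):
1. not (Box not r implies Dia Box not r), w0
2. Box not r, w0   [neg-implies-rule on 1]
3. not Dia Box not r, w0   [neg-implies-rule on 1]
4. not r, w0   [Box-rule on 2 via w0Rw0]
5. not Box not r, w0   [neg-Dia-rule on 3 via w0Rw0]
6. r, w1   [neg-Box-rule on 5: fresh world w1, w0Rw1]
7. not r, w1   [Box-rule on 2 via w0Rw1]
Accessibility: w0Rw0, w0Rw1, w1Rw1
Branch closes: r and not r both at w1.
Every branch closes (one shown): valid in T, hence also in S4, S5 (every theorem of T is a theorem of S4 and S5).
K-tableau for the negation not (Box not r implies Dia Box not r):
1. not (Box not r implies Dia Box not r), w0
2. Box not r, w0   [neg-implies-rule on 1]
3. not Dia Box not r, w0   [neg-implies-rule on 1]
Complete open branch: countermodel on a K-frame, so not valid in K.

T, S4, S5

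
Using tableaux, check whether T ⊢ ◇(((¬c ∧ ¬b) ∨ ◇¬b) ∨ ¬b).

Tableau for the negation ¬◇(((¬c ∧ ¬b) ∨ ◇¬b) ∨ ¬b):
1. ¬◇(((¬c ∧ ¬b) ∨ ◇¬b) ∨ ¬b), 0
2. ¬(((¬c ∧ ¬b) ∨ ◇¬b) ∨ ¬b), 0   [¬◇-rule on 1 via 0R0]
3. ¬((¬c ∧ ¬b) ∨ ◇¬b), 0   [¬∨-rule on 2]
4. b, 0   [¬∨-rule on 2]
5. ¬(¬c ∧ ¬b), 0   [¬∨-rule on 3]
6. ¬◇¬b, 0   [¬∨-rule on 3]
Accessibility: 0R0
The negation has an open branch (countermodel exists).

Invalid (countermodel exists)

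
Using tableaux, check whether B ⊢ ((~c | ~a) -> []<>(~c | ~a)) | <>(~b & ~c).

Yes, valid

Tableau for the negation ~(((~c | ~a) -> []<>(~c | ~a)) | <>(~b & ~c)):
1. ~(((~c | ~a) -> []<>(~c | ~a)) | <>(~b & ~c)), u
2. ~((~c | ~a) -> []<>(~c | ~a)), u
3. ~<>(~b & ~c), u
4. ~c | ~a, u
5. ~[]<>(~c | ~a), u
6. ~(~b & ~c), u
7. ~a, u
8. c, u
9. ~<>(~c | ~a), v
10. ~(~b & ~c), v
11. ~(~c | ~a), u
12. a, u
Accessibility: uRu, uRv, vRu, vRv
Branch closes: a and ~a both at u.
All branches of the negation close; one closing branch shown above.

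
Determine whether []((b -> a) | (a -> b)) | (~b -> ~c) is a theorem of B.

Tableau for the negation ~([]((b -> a) | (a -> b)) | (~b -> ~c)):
1. ~([]((b -> a) | (a -> b)) | (~b -> ~c)), u
2. ~[]((b -> a) | (a -> b)), u   [~|-rule on 1]
3. ~(~b -> ~c), u   [~|-rule on 1]
4. ~b, u   [~->-rule on 3]
5. c, u   [~->-rule on 3]
6. ~((b -> a) | (a -> b)), v   [~[]-rule on 2: fresh world v, uRv]
7. ~(b -> a), v   [~|-rule on 6]
8. ~(a -> b), v   [~|-rule on 6]
9. b, v   [~->-rule on 7]
10. ~a, v   [~->-rule on 7]
11. a, v   [~->-rule on 8]
12. ~b, v   [~->-rule on 8]
Accessibility: uRu, uRv, vRu, vRv
Branch closes: a and ~a both at v.
All branches of the negation close; one closing branch shown above.

Valid in B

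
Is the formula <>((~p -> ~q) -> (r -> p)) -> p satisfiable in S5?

Satisfiable

1. <>((~p -> ~q) -> (r -> p)) -> p, u
2. p, u
Accessibility: uRu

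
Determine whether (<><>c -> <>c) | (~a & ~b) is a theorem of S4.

Yes, valid

Tableau for the negation ~((<><>c -> <>c) | (~a & ~b)):
1. ~((<><>c -> <>c) | (~a & ~b)), u
2. ~(<><>c -> <>c), u
3. ~(~a & ~b), u
4. <><>c, u
5. ~<>c, u
6. ~c, u
7. b, u
8. <>c, v
9. ~c, v
10. c, w
11. ~c, w
Accessibility: uRu, uRv, uRw, vRv, vRw, wRw
Branch closes: c and ~c both at w.
Every branch of the negation's tableau closes; the branch above is one of them.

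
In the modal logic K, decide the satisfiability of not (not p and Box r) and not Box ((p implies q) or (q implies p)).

Unsatisfiable

1. not (not p and Box r) and not Box ((p implies q) or (q implies p)), u
2. not (not p and Box r), u
3. not Box ((p implies q) or (q implies p)), u
4. not Box r, u
5. not ((p implies q) or (q implies p)), v
6. not (p implies q), v
7. not (q implies p), v
8. p, v
9. not q, v
10. q, v
11. not p, v
Accessibility: uRv
Branch closes: q and not q both at v.
All branches of the tableau close; one closing branch shown above.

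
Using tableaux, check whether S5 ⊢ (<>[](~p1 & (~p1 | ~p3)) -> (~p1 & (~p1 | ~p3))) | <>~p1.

Valid

Tableau for the negation ~((<>[](~p1 & (~p1 | ~p3)) -> (~p1 & (~p1 | ~p3))) | <>~p1):
1. ~((<>[](~p1 & (~p1 | ~p3)) -> (~p1 & (~p1 | ~p3))) | <>~p1), 0
2. ~(<>[](~p1 & (~p1 | ~p3)) -> (~p1 & (~p1 | ~p3))), 0
3. ~<>~p1, 0
4. <>[](~p1 & (~p1 | ~p3)), 0
5. ~(~p1 & (~p1 | ~p3)), 0
6. p1, 0
7. ~(~p1 | ~p3), 0
8. p3, 0
9. [](~p1 & (~p1 | ~p3)), 1
10. p1, 1
11. ~p1 & (~p1 | ~p3), 0
12. ~p1, 0
13. ~p1 | ~p3, 0
Accessibility: 0R0, 0R1, 1R0, 1R1
Branch closes: p1 and ~p1 both at 0.
All branches of the negation close; one closing branch shown above.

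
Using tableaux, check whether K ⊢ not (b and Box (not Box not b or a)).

Tableau for the negation b and Box (not Box not b or a):
1. b and Box (not Box not b or a), w0
2. b, w0   [and-rule on 1]
3. Box (not Box not b or a), w0   [and-rule on 1]
The negation has an open branch (countermodel exists).

Not valid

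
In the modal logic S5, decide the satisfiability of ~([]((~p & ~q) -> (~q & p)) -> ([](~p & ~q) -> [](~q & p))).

1. ~([]((~p & ~q) -> (~q & p)) -> ([](~p & ~q) -> [](~q & p))), 0
2. []((~p & ~q) -> (~q & p)), 0
3. ~([](~p & ~q) -> [](~q & p)), 0
4. [](~p & ~q), 0
5. ~[](~q & p), 0
6. (~p & ~q) -> (~q & p), 0
7. ~p & ~q, 0
8. ~p, 0
9. ~q, 0
10. ~q & p, 0
11. p, 0
Accessibility: 0R0
Branch closes: p and ~p both at 0.
(One branch shown.) All branches close.

No, unsatisfiable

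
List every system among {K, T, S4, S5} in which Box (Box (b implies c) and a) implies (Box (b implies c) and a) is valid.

K-tableau for the negation not (Box (Box (b implies c) and a) implies (Box (b implies c) and a)):
1. not (Box (Box (b implies c) and a) implies (Box (b implies c) and a)), w0
2. Box (Box (b implies c) and a), w0
3. not (Box (b implies c) and a), w0
4. not a, w0
Complete open branch: countermodel on a K-frame, so not valid in K.
T-tableau for the negation not (Box (Box (b implies c) and a) implies (Box (b implies c) and a)):
1. not (Box (Box (b implies c) and a) implies (Box (b implies c) and a)), w0
2. Box (Box (b implies c) and a), w0
3. not (Box (b implies c) and a), w0
4. Box (b implies c) and a, w0
5. Box (b implies c), w0
6. a, w0
7. b implies c, w0
8. not Box (b implies c), w0
9. c, w0
10. not (b implies c), w1
11. b, w1
12. not c, w1
13. Box (b implies c) and a, w1
14. Box (b implies c), w1
15. a, w1
16. b implies c, w1
17. c, w1
Accessibility: w0Rw0, w0Rw1, w1Rw1
Branch closes: c and not c both at w1.
Every branch closes (one shown): valid in T, hence also in S4, S5 (every theorem of T is a theorem of S4 and S5).

T, S4, S5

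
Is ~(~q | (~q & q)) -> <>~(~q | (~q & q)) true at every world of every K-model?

Not valid

Tableau for the negation ~(~(~q | (~q & q)) -> <>~(~q | (~q & q))):
1. ~(~(~q | (~q & q)) -> <>~(~q | (~q & q))), u
2. ~(~q | (~q & q)), u
3. ~<>~(~q | (~q & q)), u
4. q, u
5. ~(~q & q), u
The negation has an open branch (countermodel exists).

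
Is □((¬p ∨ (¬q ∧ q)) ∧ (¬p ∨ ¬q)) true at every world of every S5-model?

Tableau for the negation ¬□((¬p ∨ (¬q ∧ q)) ∧ (¬p ∨ ¬q)):
1. ¬□((¬p ∨ (¬q ∧ q)) ∧ (¬p ∨ ¬q)), w0
2. ¬((¬p ∨ (¬q ∧ q)) ∧ (¬p ∨ ¬q)), w1
3. ¬(¬p ∨ ¬q), w1
4. p, w1
5. q, w1
Accessibility: w0Rw0, w0Rw1, w1Rw0, w1Rw1
The negation has an open branch (countermodel exists).

No, not valid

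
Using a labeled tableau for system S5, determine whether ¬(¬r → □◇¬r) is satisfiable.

1. ¬(¬r → □◇¬r), w0
2. ¬r, w0
3. ¬□◇¬r, w0
4. ¬◇¬r, w1
5. r, w0
Accessibility: w0Rw0, w0Rw1, w1Rw0, w1Rw1
Branch closes: r and ¬r both at w0.
Every branch closes; the branch above is one of them.

Unsatisfiable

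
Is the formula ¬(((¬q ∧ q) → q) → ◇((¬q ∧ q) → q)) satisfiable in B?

1. ¬(((¬q ∧ q) → q) → ◇((¬q ∧ q) → q)), w0
2. (¬q ∧ q) → q, w0
3. ¬◇((¬q ∧ q) → q), w0
4. ¬((¬q ∧ q) → q), w0
5. ¬q ∧ q, w0
6. ¬q, w0
7. q, w0
Accessibility: w0Rw0
Branch closes: q and ¬q both at w0.
(One branch shown.) All branches close.

Unsatisfiable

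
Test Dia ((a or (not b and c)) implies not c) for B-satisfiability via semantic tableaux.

Satisfiable (open branch found)

1. Dia ((a or (not b and c)) implies not c), u
2. (a or (not b and c)) implies not c, v   [Dia-rule on 1: fresh world v, uRv]
3. not c, v   [implies-rule on 2 (branches; this branch)]
Accessibility: uRu, uRv, vRu, vRv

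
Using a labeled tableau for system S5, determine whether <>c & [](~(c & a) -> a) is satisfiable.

1. <>c & [](~(c & a) -> a), 0
2. <>c, 0   [&-rule on 1]
3. [](~(c & a) -> a), 0   [&-rule on 1]
4. ~(c & a) -> a, 0   [[]-rule on 3 via 0R0]
5. a, 0   [->-rule on 4 (branches; this branch)]
6. c, 1   [<>-rule on 2: fresh world 1, 0R1]
7. ~(c & a) -> a, 1   [[]-rule on 3 via 0R1]
8. a, 1   [->-rule on 7 (branches; this branch)]
Accessibility: 0R0, 0R1, 1R0, 1R1

Satisfiable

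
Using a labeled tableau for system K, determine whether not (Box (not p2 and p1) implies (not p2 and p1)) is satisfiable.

1. not (Box (not p2 and p1) implies (not p2 and p1)), u
2. Box (not p2 and p1), u   [neg-implies-rule on 1]
3. not (not p2 and p1), u   [neg-implies-rule on 1]
4. not p1, u   [neg-and-rule on 3 (branches; this branch)]

Yes, satisfiable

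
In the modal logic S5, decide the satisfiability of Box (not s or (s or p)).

Satisfiable (open branch found)

1. Box (not s or (s or p)), w0
2. not s or (s or p), w0
3. s or p, w0
4. p, w0
Accessibility: w0Rw0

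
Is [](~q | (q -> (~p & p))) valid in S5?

No, not valid

Tableau for the negation ~[](~q | (q -> (~p & p))):
1. ~[](~q | (q -> (~p & p))), 0
2. ~(~q | (q -> (~p & p))), 1
3. q, 1
4. ~(q -> (~p & p)), 1
5. ~(~p & p), 1
6. ~p, 1
Accessibility: 0R0, 0R1, 1R0, 1R1
The negation has an open branch (countermodel exists).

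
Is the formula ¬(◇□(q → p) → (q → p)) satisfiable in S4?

1. ¬(◇□(q → p) → (q → p)), w0
2. ◇□(q → p), w0
3. ¬(q → p), w0
4. q, w0
5. ¬p, w0
6. □(q → p), w1
7. q → p, w1
8. p, w1
Accessibility: w0Rw0, w0Rw1, w1Rw1

Yes, satisfiable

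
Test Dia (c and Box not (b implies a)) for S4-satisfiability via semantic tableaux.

1. Dia (c and Box not (b implies a)), 0
2. c and Box not (b implies a), 1
3. c, 1
4. Box not (b implies a), 1
5. not (b implies a), 1
6. b, 1
7. not a, 1
Accessibility: 0R0, 0R1, 1R1

Satisfiable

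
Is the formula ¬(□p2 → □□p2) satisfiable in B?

Satisfiable (open branch found)

1. ¬(□p2 → □□p2), 0
2. □p2, 0   [¬→-rule on 1]
3. ¬□□p2, 0   [¬→-rule on 1]
4. p2, 0   [□-rule on 2 via 0R0]
5. ¬□p2, 1   [¬□-rule on 3: fresh world 1, 0R1]
6. p2, 1   [□-rule on 2 via 0R1]
7. ¬p2, 2   [¬□-rule on 5: fresh world 2, 1R2]
Accessibility: 0R0, 0R1, 1R0, 1R1, 1R2, 2R1, 2R2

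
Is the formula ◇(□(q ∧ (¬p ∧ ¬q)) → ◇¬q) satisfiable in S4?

1. ◇(□(q ∧ (¬p ∧ ¬q)) → ◇¬q), 0
2. □(q ∧ (¬p ∧ ¬q)) → ◇¬q, 1
3. ◇¬q, 1
4. ¬q, 2
Accessibility: 0R0, 0R1, 0R2, 1R1, 1R2, 2R2

Satisfiable (open branch found)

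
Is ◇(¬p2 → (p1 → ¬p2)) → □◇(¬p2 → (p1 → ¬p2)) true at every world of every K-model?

No, not valid

Tableau for the negation ¬(◇(¬p2 → (p1 → ¬p2)) → □◇(¬p2 → (p1 → ¬p2))):
1. ¬(◇(¬p2 → (p1 → ¬p2)) → □◇(¬p2 → (p1 → ¬p2))), 0
2. ◇(¬p2 → (p1 → ¬p2)), 0
3. ¬□◇(¬p2 → (p1 → ¬p2)), 0
4. ¬p2 → (p1 → ¬p2), 1
5. p1 → ¬p2, 1
6. ¬p2, 1
7. ¬◇(¬p2 → (p1 → ¬p2)), 2
Accessibility: 0R1, 0R2
The negation has an open branch (countermodel exists).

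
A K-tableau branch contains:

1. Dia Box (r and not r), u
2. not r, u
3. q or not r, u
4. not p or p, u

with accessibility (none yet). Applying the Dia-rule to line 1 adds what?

a fresh world v with uRv, and Box (r and not r) at v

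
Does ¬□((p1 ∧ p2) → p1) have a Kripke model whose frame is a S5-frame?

1. ¬□((p1 ∧ p2) → p1), u
2. ¬((p1 ∧ p2) → p1), v   [¬□-rule on 1: fresh world v, uRv]
3. p1 ∧ p2, v   [¬→-rule on 2]
4. ¬p1, v   [¬→-rule on 2]
5. p1, v   [∧-rule on 3]
6. p2, v   [∧-rule on 3]
Accessibility: uRu, uRv, vRu, vRv
Branch closes: p1 and ¬p1 both at v.
(One branch shown.) All branches close.

Unsatisfiable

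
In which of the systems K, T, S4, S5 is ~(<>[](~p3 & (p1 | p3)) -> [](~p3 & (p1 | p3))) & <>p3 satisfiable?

S4-tableau for the formula:
1. ~(<>[](~p3 & (p1 | p3)) -> [](~p3 & (p1 | p3))) & <>p3, w0
2. ~(<>[](~p3 & (p1 | p3)) -> [](~p3 & (p1 | p3))), w0
3. <>p3, w0
4. <>[](~p3 & (p1 | p3)), w0
5. ~[](~p3 & (p1 | p3)), w0
6. p3, w1
7. [](~p3 & (p1 | p3)), w2
8. ~p3 & (p1 | p3), w2
9. ~p3, w2
10. p1 | p3, w2
11. p1, w2
12. ~(~p3 & (p1 | p3)), w3
13. ~(p1 | p3), w3
14. ~p1, w3
15. ~p3, w3
Accessibility: w0Rw0, w0Rw1, w0Rw2, w0Rw3, w1Rw1, w2Rw2, w3Rw3
Complete open branch: satisfiable in S4, hence also in K, T (this S4-model is also a K-model and a T-model).
S5-tableau for the formula:
1. ~(<>[](~p3 & (p1 | p3)) -> [](~p3 & (p1 | p3))) & <>p3, w0
2. ~(<>[](~p3 & (p1 | p3)) -> [](~p3 & (p1 | p3))), w0
3. <>p3, w0
4. <>[](~p3 & (p1 | p3)), w0
5. ~[](~p3 & (p1 | p3)), w0
6. p3, w1
7. [](~p3 & (p1 | p3)), w2
8. ~p3 & (p1 | p3), w0
9. ~p3, w0
10. p1 | p3, w0
11. ~p3 & (p1 | p3), w1
12. ~p3, w1
13. p1 | p3, w1
Accessibility: w0Rw0, w0Rw1, w0Rw2, w1Rw0, w1Rw1, w1Rw2, w2Rw0, w2Rw1, w2Rw2
Branch closes: p3 and ~p3 both at w1.
Every branch closes (one shown): unsatisfiable in S5.

K, T, S4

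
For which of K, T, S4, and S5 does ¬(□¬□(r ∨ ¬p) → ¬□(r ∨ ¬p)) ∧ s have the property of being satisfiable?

K-tableau for the formula:
1. ¬(□¬□(r ∨ ¬p) → ¬□(r ∨ ¬p)) ∧ s, u
2. ¬(□¬□(r ∨ ¬p) → ¬□(r ∨ ¬p)), u
3. s, u
4. □¬□(r ∨ ¬p), u
5. □(r ∨ ¬p), u
Complete open branch: satisfiable in K.
T-tableau for the formula:
1. ¬(□¬□(r ∨ ¬p) → ¬□(r ∨ ¬p)) ∧ s, u
2. ¬(□¬□(r ∨ ¬p) → ¬□(r ∨ ¬p)), u
3. s, u
4. □¬□(r ∨ ¬p), u
5. □(r ∨ ¬p), u
6. ¬□(r ∨ ¬p), u
7. r ∨ ¬p, u
8. ¬p, u
9. ¬(r ∨ ¬p), v
10. ¬r, v
11. p, v
12. ¬□(r ∨ ¬p), v
13. r ∨ ¬p, v
14. ¬p, v
Accessibility: uRu, uRv, vRv
Branch closes: p and ¬p both at v.
Every branch closes (one shown): unsatisfiable in T, hence also in S4, S5 (every S4/S5-frame is a T-frame).

K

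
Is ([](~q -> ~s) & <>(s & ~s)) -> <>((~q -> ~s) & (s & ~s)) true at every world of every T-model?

Tableau for the negation ~(([](~q -> ~s) & <>(s & ~s)) -> <>((~q -> ~s) & (s & ~s))):
1. ~(([](~q -> ~s) & <>(s & ~s)) -> <>((~q -> ~s) & (s & ~s))), 0
2. [](~q -> ~s) & <>(s & ~s), 0   [~->-rule on 1]
3. ~<>((~q -> ~s) & (s & ~s)), 0   [~->-rule on 1]
4. [](~q -> ~s), 0   [&-rule on 2]
5. <>(s & ~s), 0   [&-rule on 2]
6. ~((~q -> ~s) & (s & ~s)), 0   [~<>-rule on 3 via 0R0]
7. ~q -> ~s, 0   [[]-rule on 4 via 0R0]
8. ~(s & ~s), 0   [~&-rule on 6 (branches; this branch)]
9. ~s, 0   [->-rule on 7 (branches; this branch)]
10. s & ~s, 1   [<>-rule on 5: fresh world 1, 0R1]
11. s, 1   [&-rule on 10]
12. ~s, 1   [&-rule on 10]
Accessibility: 0R0, 0R1, 1R1
Branch closes: s and ~s both at 1.
All branches of the negation close; one closing branch shown above.

Yes, valid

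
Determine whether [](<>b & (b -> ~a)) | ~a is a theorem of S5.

Tableau for the negation ~([](<>b & (b -> ~a)) | ~a):
1. ~([](<>b & (b -> ~a)) | ~a), w0
2. ~[](<>b & (b -> ~a)), w0   [~|-rule on 1]
3. a, w0   [~|-rule on 1]
4. ~(<>b & (b -> ~a)), w1   [~[]-rule on 2: fresh world w1, w0Rw1]
5. ~(b -> ~a), w1   [~&-rule on 4 (branches; this branch)]
6. b, w1   [~->-rule on 5]
7. a, w1   [~->-rule on 5]
Accessibility: w0Rw0, w0Rw1, w1Rw0, w1Rw1
The negation has an open branch (countermodel exists).

Not valid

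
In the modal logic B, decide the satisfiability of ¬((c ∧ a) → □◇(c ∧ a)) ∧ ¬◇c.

Unsatisfiable

1. ¬((c ∧ a) → □◇(c ∧ a)) ∧ ¬◇c, w0
2. ¬((c ∧ a) → □◇(c ∧ a)), w0
3. ¬◇c, w0
4. c ∧ a, w0
5. ¬□◇(c ∧ a), w0
6. c, w0
7. a, w0
8. ¬c, w0
Accessibility: w0Rw0
Branch closes: c and ¬c both at w0.
Every branch closes; the branch above is one of them.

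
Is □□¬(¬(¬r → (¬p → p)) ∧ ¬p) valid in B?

Tableau for the negation ¬□□¬(¬(¬r → (¬p → p)) ∧ ¬p):
1. ¬□□¬(¬(¬r → (¬p → p)) ∧ ¬p), u
2. ¬□¬(¬(¬r → (¬p → p)) ∧ ¬p), v
3. ¬(¬r → (¬p → p)) ∧ ¬p, w
4. ¬(¬r → (¬p → p)), w
5. ¬p, w
6. ¬r, w
7. ¬(¬p → p), w
Accessibility: uRu, uRv, vRu, vRv, vRw, wRv, wRw
The negation has an open branch (countermodel exists).

Invalid (countermodel exists)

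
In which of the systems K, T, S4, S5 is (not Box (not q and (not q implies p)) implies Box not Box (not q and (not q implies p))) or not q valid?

S5

S4-tableau for the negation not ((not Box (not q and (not q implies p)) implies Box not Box (not q and (not q implies p))) or not q):
1. not ((not Box (not q and (not q implies p)) implies Box not Box (not q and (not q implies p))) or not q), 0
2. not (not Box (not q and (not q implies p)) implies Box not Box (not q and (not q implies p))), 0   [neg-or-rule on 1]
3. q, 0   [neg-or-rule on 1]
4. not Box (not q and (not q implies p)), 0   [neg-implies-rule on 2]
5. not Box not Box (not q and (not q implies p)), 0   [neg-implies-rule on 2]
6. not (not q and (not q implies p)), 1   [neg-Box-rule on 4: fresh world 1, 0R1]
7. not (not q implies p), 1   [neg-and-rule on 6 (branches; this branch)]
8. not q, 1   [neg-implies-rule on 7]
9. not p, 1   [neg-implies-rule on 7]
10. Box (not q and (not q implies p)), 2   [neg-Box-rule on 5: fresh world 2, 0R2]
11. not q and (not q implies p), 2   [Box-rule on 10 via 2R2]
12. not q, 2   [and-rule on 11]
13. not q implies p, 2   [and-rule on 11]
14. p, 2   [implies-rule on 13 (branches; this branch)]
Accessibility: 0R0, 0R1, 0R2, 1R1, 2R2
Complete open branch: countermodel on an S4-frame, so not valid in S4, nor in K, T (the same frame is also a K-frame and a T-frame).
S5-tableau for the negation not ((not Box (not q and (not q implies p)) implies Box not Box (not q and (not q implies p))) or not q):
1. not ((not Box (not q and (not q implies p)) implies Box not Box (not q and (not q implies p))) or not q), 0
2. not (not Box (not q and (not q implies p)) implies Box not Box (not q and (not q implies p))), 0   [neg-or-rule on 1]
3. q, 0   [neg-or-rule on 1]
4. not Box (not q and (not q implies p)), 0   [neg-implies-rule on 2]
5. not Box not Box (not q and (not q implies p)), 0   [neg-implies-rule on 2]
6. not (not q and (not q implies p)), 1   [neg-Box-rule on 4: fresh world 1, 0R1]
7. not (not q implies p), 1   [neg-and-rule on 6 (branches; this branch)]
8. not q, 1   [neg-implies-rule on 7]
9. not p, 1   [neg-implies-rule on 7]
10. Box (not q and (not q implies p)), 2   [neg-Box-rule on 5: fresh world 2, 0R2]
11. not q and (not q implies p), 0   [Box-rule on 10 via 2R0]
12. not q, 0   [and-rule on 11]
13. not q implies p, 0   [and-rule on 11]
Accessibility: 0R0, 0R1, 0R2, 1R0, 1R1, 1R2, 2R0, 2R1, 2R2
Branch closes: q and not q both at 0.
Every branch closes (one shown): valid in S5.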